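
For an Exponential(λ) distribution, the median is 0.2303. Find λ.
λ = 3.0098

For X ~ Exponential(λ), the CDF is F(x) = 1 - e^(-λx).
The median m satisfies F(m) = 0.5:
1 - e^(-λm) = 0.5
e^(-λm) = 0.5
λm = ln(2)
m = ln(2) / λ

Given m = 0.2303:
λ = ln(2) / 0.2303 = 0.693147 / 0.2303 = 3.0098

Verification: ln(2) / 3.0098 = 0.2303 ✓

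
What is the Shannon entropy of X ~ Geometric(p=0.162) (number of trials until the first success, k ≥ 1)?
2.7344 nats

We have X ~ Geometric(p=0.162) (number of trials until the first success, k ≥ 1).

The Shannon entropy measures the uncertainty or information content of the distribution.

For a Geometric distribution with p=0.162 (number of trials until the first success, k ≥ 1):
H(X) = 2.7344 nats

(In bits, this would be 3.9449 bits.)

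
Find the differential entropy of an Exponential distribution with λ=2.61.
0.0406 nats

We have X ~ Exponential(λ=2.61).

The differential entropy measures the uncertainty or information content of the distribution.

For an Exponential distribution with λ=2.61:
h(X) = 0.0406 nats

(In bits, this would be 0.0586 bits.)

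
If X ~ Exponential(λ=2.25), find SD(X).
0.4444

We have X ~ Exponential(λ=2.25).

For an Exponential distribution with λ=2.25:
σ = √Var(X) = 0.4444

The standard deviation is the square root of the variance.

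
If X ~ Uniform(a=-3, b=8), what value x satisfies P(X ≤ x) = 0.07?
-2.2300

We have X ~ Uniform(a=-3, b=8).

We want to find x such that P(X ≤ x) = 0.07.

This is the 7th percentile, which means 7% of values fall below this point.

Using the inverse CDF (quantile function):
x = F⁻¹(0.07) = -2.2300

Verification: P(X ≤ -2.2300) = 0.07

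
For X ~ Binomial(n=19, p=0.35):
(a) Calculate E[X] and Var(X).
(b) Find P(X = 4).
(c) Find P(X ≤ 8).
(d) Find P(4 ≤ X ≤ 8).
(a) E[X] = 6.6500, Var(X) = 4.3225
(b) P(X = 4) = 0.090857
(c) P(X ≤ 8) = 0.814506
(d) P(4 ≤ X ≤ 8) = 0.755367

We have X ~ Binomial(n=19, p=0.35).

(a) Moments:
E[X] = 6.6500
Var(X) = 4.3225
σ = √Var(X) = 2.0791

(b) Point probability using PMF:
P(X = 4) = 0.090857

(c) Cumulative probability using CDF:
P(X ≤ 8) = F(8) = 0.814506

(d) Range probability:
P(4 ≤ X ≤ 8) = P(X ≤ 8) - P(X ≤ 3)
                   = F(8) - F(3)
                   = 0.814506 - 0.059140
                   = 0.755367

This means approximately 75.5% of outcomes fall in the interval [4, 8].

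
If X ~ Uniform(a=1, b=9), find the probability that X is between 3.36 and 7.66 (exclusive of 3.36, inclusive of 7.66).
0.537500

We have X ~ Uniform(a=1, b=9).

To find P(3.36 < X ≤ 7.66), we use:
P(3.36 < X ≤ 7.66) = P(X ≤ 7.66) - P(X ≤ 3.36)
                 = F(7.66) - F(3.36)
                 = 0.832500 - 0.295000
                 = 0.537500

So there's approximately a 53.8% chance that X falls in this range.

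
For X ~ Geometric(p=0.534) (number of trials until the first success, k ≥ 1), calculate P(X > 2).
0.217156

We have X ~ Geometric(p=0.534) (number of trials until the first success, k ≥ 1).

P(X > 2) = 1 - P(X ≤ 2)
                = 1 - F(2)
                = 1 - 0.782844
                = 0.217156

So there's approximately a 21.7% chance that X exceeds 2.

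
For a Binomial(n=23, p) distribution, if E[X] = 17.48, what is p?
p = 0.76

For a Binomial(n, p) distribution:
E[X] = n × p

Given n = 23 and E[X] = 17.48:
17.48 = 23 × p
p = 17.48 / 23 = 0.76

Verification: Binomial(23, 0.76) has E[X] = 17.48 ✓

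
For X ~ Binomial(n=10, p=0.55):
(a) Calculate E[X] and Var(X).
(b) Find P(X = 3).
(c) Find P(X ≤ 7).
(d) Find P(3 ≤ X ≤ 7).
(a) E[X] = 5.5000, Var(X) = 2.4750
(b) P(X = 3) = 0.074603
(c) P(X ≤ 7) = 0.900440
(d) P(3 ≤ X ≤ 7) = 0.873049

We have X ~ Binomial(n=10, p=0.55).

(a) Moments:
E[X] = 5.5000
Var(X) = 2.4750
σ = √Var(X) = 1.5732

(b) Point probability using PMF:
P(X = 3) = 0.074603

(c) Cumulative probability using CDF:
P(X ≤ 7) = F(7) = 0.900440

(d) Range probability:
P(3 ≤ X ≤ 7) = P(X ≤ 7) - P(X ≤ 2)
                   = F(7) - F(2)
                   = 0.900440 - 0.027392
                   = 0.873049

This means approximately 87.3% of outcomes fall in the interval [3, 7].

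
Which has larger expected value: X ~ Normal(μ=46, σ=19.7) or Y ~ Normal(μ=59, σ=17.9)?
Y has larger mean (59.0000 > 46.0000)

Compute the expected value for each distribution:

X ~ Normal(μ=46, σ=19.7):
E[X] = 46.0000

Y ~ Normal(μ=59, σ=17.9):
E[Y] = 59.0000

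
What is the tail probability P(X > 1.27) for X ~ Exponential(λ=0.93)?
0.306941

We have X ~ Exponential(λ=0.93).

P(X > 1.27) = 1 - P(X ≤ 1.27)
                = 1 - F(1.27)
                = 1 - 0.693059
                = 0.306941

So there's approximately a 30.7% chance that X exceeds 1.27.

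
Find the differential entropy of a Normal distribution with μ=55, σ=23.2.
4.5631 nats

We have X ~ Normal(μ=55, σ=23.2).

The differential entropy measures the uncertainty or information content of the distribution.

For a Normal distribution with μ=55, σ=23.2:
h(X) = 4.5631 nats

(In bits, this would be 6.5831 bits.)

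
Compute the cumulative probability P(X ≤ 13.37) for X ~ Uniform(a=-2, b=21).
0.668261

We have X ~ Uniform(a=-2, b=21).

The CDF gives us P(X ≤ k).

Using the CDF:
P(X ≤ 13.37) = 0.668261

This means there's approximately a 66.8% chance that X is at most 13.37.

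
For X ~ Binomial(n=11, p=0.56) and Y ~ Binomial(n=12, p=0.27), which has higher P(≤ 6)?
Y has higher probability (P(Y ≤ 6) = 0.9781 > P(X ≤ 6) = 0.5764)

Compute P(≤ 6) for each distribution:

X ~ Binomial(n=11, p=0.56):
P(X ≤ 6) = 0.5764

Y ~ Binomial(n=12, p=0.27):
P(Y ≤ 6) = 0.9781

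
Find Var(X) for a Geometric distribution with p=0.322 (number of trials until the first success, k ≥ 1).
6.5391

We have X ~ Geometric(p=0.322) (number of trials until the first success, k ≥ 1).

For a Geometric distribution with p=0.322 (number of trials until the first success, k ≥ 1):
Var(X) = 6.5391

The variance measures the spread of the distribution around the mean.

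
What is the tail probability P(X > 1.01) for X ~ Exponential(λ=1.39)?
0.245637

We have X ~ Exponential(λ=1.39).

P(X > 1.01) = 1 - P(X ≤ 1.01)
                = 1 - F(1.01)
                = 1 - 0.754363
                = 0.245637

So there's approximately a 24.6% chance that X exceeds 1.01.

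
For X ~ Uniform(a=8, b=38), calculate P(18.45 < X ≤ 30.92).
0.415667

We have X ~ Uniform(a=8, b=38).

To find P(18.45 < X ≤ 30.92), we use:
P(18.45 < X ≤ 30.92) = P(X ≤ 30.92) - P(X ≤ 18.45)
                 = F(30.92) - F(18.45)
                 = 0.764000 - 0.348333
                 = 0.415667

So there's approximately a 41.6% chance that X falls in this range.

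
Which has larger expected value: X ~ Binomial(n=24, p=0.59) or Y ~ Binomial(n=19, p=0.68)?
X has larger mean (14.1600 > 12.9200)

Compute the expected value for each distribution:

X ~ Binomial(n=24, p=0.59):
E[X] = 14.1600

Y ~ Binomial(n=19, p=0.68):
E[Y] = 12.9200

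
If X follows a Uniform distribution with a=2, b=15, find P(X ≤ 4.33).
0.179231

We have X ~ Uniform(a=2, b=15).

The CDF gives us P(X ≤ k).

Using the CDF:
P(X ≤ 4.33) = 0.179231

This means there's approximately a 17.9% chance that X is at most 4.33.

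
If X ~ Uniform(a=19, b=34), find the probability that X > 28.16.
0.389333

We have X ~ Uniform(a=19, b=34).

P(X > 28.16) = 1 - P(X ≤ 28.16)
                = 1 - F(28.16)
                = 1 - 0.610667
                = 0.389333

So there's approximately a 38.9% chance that X exceeds 28.16.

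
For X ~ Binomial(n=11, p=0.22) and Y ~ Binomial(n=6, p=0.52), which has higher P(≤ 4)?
X has higher probability (P(X ≤ 4) = 0.9277 > P(Y ≤ 4) = 0.8707)

Compute P(≤ 4) for each distribution:

X ~ Binomial(n=11, p=0.22):
P(X ≤ 4) = 0.9277

Y ~ Binomial(n=6, p=0.52):
P(Y ≤ 4) = 0.8707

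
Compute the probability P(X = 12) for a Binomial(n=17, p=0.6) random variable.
0.137932

We have X ~ Binomial(n=17, p=0.6).

For a Binomial distribution, the PMF gives us the probability of each outcome.

Using the PMF formula:
P(X = 12) = 0.137932

Rounded to 4 decimal places: 0.1379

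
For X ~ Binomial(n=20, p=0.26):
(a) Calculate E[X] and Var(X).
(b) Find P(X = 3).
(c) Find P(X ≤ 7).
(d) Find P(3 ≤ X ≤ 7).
(a) E[X] = 5.2000, Var(X) = 3.8480
(b) P(X = 3) = 0.119885
(c) P(X ≤ 7) = 0.877534
(d) P(3 ≤ X ≤ 7) = 0.801203

We have X ~ Binomial(n=20, p=0.26).

(a) Moments:
E[X] = 5.2000
Var(X) = 3.8480
σ = √Var(X) = 1.9616

(b) Point probability using PMF:
P(X = 3) = 0.119885

(c) Cumulative probability using CDF:
P(X ≤ 7) = F(7) = 0.877534

(d) Range probability:
P(3 ≤ X ≤ 7) = P(X ≤ 7) - P(X ≤ 2)
                   = F(7) - F(2)
                   = 0.877534 - 0.076331
                   = 0.801203

This means approximately 80.1% of outcomes fall in the interval [3, 7].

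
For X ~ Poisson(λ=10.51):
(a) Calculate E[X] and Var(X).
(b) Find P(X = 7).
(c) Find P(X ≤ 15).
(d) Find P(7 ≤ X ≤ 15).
(a) E[X] = 10.5100, Var(X) = 10.5100
(b) P(X = 7) = 0.076622
(c) P(X ≤ 15) = 0.931226
(d) P(7 ≤ X ≤ 15) = 0.830105

We have X ~ Poisson(λ=10.51).

(a) Moments:
E[X] = 10.5100
Var(X) = 10.5100
σ = √Var(X) = 3.2419

(b) Point probability using PMF:
P(X = 7) = 0.076622

(c) Cumulative probability using CDF:
P(X ≤ 15) = F(15) = 0.931226

(d) Range probability:
P(7 ≤ X ≤ 15) = P(X ≤ 15) - P(X ≤ 6)
                   = F(15) - F(6)
                   = 0.931226 - 0.101121
                   = 0.830105

This means approximately 83.0% of outcomes fall in the interval [7, 15].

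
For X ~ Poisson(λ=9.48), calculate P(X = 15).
0.026213

We have X ~ Poisson(λ=9.48).

For a Poisson distribution, the PMF gives us the probability of each outcome.

Using the PMF formula:
P(X = 15) = 0.026213

Rounded to 4 decimal places: 0.0262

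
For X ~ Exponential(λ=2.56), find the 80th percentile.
0.6287

We have X ~ Exponential(λ=2.56).

We want to find x such that P(X ≤ x) = 0.8.

This is the 80th percentile, which means 80% of values fall below this point.

Using the inverse CDF (quantile function):
x = F⁻¹(0.8) = 0.6287

Verification: P(X ≤ 0.6287) = 0.8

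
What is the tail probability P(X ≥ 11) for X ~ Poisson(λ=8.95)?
0.288099

We have X ~ Poisson(λ=8.95).

For discrete distributions, P(X ≥ 11) = 1 - P(X ≤ 10).

P(X ≤ 10) = 0.711901
P(X ≥ 11) = 1 - 0.711901 = 0.288099

So there's approximately a 28.8% chance that X is at least 11.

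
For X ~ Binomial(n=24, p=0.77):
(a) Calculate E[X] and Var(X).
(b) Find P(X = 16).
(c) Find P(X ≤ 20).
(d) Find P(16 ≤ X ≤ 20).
(a) E[X] = 18.4800, Var(X) = 4.2504
(b) P(X = 16) = 0.087951
(c) P(X ≤ 20) = 0.836328
(d) P(16 ≤ X ≤ 20) = 0.757252

We have X ~ Binomial(n=24, p=0.77).

(a) Moments:
E[X] = 18.4800
Var(X) = 4.2504
σ = √Var(X) = 2.0616

(b) Point probability using PMF:
P(X = 16) = 0.087951

(c) Cumulative probability using CDF:
P(X ≤ 20) = F(20) = 0.836328

(d) Range probability:
P(16 ≤ X ≤ 20) = P(X ≤ 20) - P(X ≤ 15)
                   = F(20) - F(15)
                   = 0.836328 - 0.079075
                   = 0.757252

This means approximately 75.7% of outcomes fall in the interval [16, 20].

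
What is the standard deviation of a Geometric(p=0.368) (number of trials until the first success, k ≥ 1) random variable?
2.1603

We have X ~ Geometric(p=0.368) (number of trials until the first success, k ≥ 1).

For a Geometric distribution with p=0.368 (number of trials until the first success, k ≥ 1):
σ = √Var(X) = 2.1603

The standard deviation is the square root of the variance.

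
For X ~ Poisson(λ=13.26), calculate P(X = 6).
0.013158

We have X ~ Poisson(λ=13.26).

For a Poisson distribution, the PMF gives us the probability of each outcome.

Using the PMF formula:
P(X = 6) = 0.013158

Rounded to 4 decimal places: 0.0132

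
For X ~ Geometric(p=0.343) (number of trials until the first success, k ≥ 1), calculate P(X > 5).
0.122413

We have X ~ Geometric(p=0.343) (number of trials until the first success, k ≥ 1).

P(X > 5) = 1 - P(X ≤ 5)
                = 1 - F(5)
                = 1 - 0.877587
                = 0.122413

So there's approximately a 12.2% chance that X exceeds 5.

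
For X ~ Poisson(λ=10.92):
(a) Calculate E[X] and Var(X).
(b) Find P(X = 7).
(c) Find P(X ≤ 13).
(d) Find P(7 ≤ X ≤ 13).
(a) E[X] = 10.9200, Var(X) = 10.9200
(b) P(X = 7) = 0.066471
(c) P(X ≤ 13) = 0.788644
(d) P(7 ≤ X ≤ 13) = 0.706682

We have X ~ Poisson(λ=10.92).

(a) Moments:
E[X] = 10.9200
Var(X) = 10.9200
σ = √Var(X) = 3.3045

(b) Point probability using PMF:
P(X = 7) = 0.066471

(c) Cumulative probability using CDF:
P(X ≤ 13) = F(13) = 0.788644

(d) Range probability:
P(7 ≤ X ≤ 13) = P(X ≤ 13) - P(X ≤ 6)
                   = F(13) - F(6)
                   = 0.788644 - 0.081962
                   = 0.706682

This means approximately 70.7% of outcomes fall in the interval [7, 13].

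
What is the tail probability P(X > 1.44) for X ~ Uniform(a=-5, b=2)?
0.080000

We have X ~ Uniform(a=-5, b=2).

P(X > 1.44) = 1 - P(X ≤ 1.44)
                = 1 - F(1.44)
                = 1 - 0.920000
                = 0.080000

So there's approximately a 8.0% chance that X exceeds 1.44.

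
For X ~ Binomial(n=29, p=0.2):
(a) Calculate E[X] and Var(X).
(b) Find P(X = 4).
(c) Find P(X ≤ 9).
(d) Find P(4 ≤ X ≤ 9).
(a) E[X] = 5.8000, Var(X) = 4.6400
(b) P(X = 4) = 0.143566
(c) P(X ≤ 9) = 0.950736
(d) P(4 ≤ X ≤ 9) = 0.810356

We have X ~ Binomial(n=29, p=0.2).

(a) Moments:
E[X] = 5.8000
Var(X) = 4.6400
σ = √Var(X) = 2.1541

(b) Point probability using PMF:
P(X = 4) = 0.143566

(c) Cumulative probability using CDF:
P(X ≤ 9) = F(9) = 0.950736

(d) Range probability:
P(4 ≤ X ≤ 9) = P(X ≤ 9) - P(X ≤ 3)
                   = F(9) - F(3)
                   = 0.950736 - 0.140380
                   = 0.810356

This means approximately 81.0% of outcomes fall in the interval [4, 9].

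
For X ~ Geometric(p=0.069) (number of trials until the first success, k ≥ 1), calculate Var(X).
195.5472

We have X ~ Geometric(p=0.069) (number of trials until the first success, k ≥ 1).

For a Geometric distribution with p=0.069 (number of trials until the first success, k ≥ 1):
Var(X) = 195.5472

The variance measures the spread of the distribution around the mean.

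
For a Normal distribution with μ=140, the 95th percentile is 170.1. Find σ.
σ = 18.2995

For X ~ Normal(μ, σ), the p-th percentile satisfies x = μ + z_p × σ,
where z_p = Φ⁻¹(p) is the standard normal quantile.

Step 1: z_{0.95} = Φ⁻¹(0.95) = 1.6449

Step 2: Solve for σ:
170.1 = 140 + 1.6449 × σ
σ = (170.1 - 140) / 1.6449
σ = 30.10 / 1.6449
σ = 18.2995

Verification: μ + z × σ = 140 + 1.6449 × 18.2995 = 170.10 ✓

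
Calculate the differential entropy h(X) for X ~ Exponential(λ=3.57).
-0.2726 nats

We have X ~ Exponential(λ=3.57).

The differential entropy measures the uncertainty or information content of the distribution.

For an Exponential distribution with λ=3.57:
h(X) = -0.2726 nats

(In bits, this would be -0.3932 bits.)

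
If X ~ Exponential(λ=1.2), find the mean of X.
0.8333

We have X ~ Exponential(λ=1.2).

For an Exponential distribution with λ=1.2:
E[X] = 0.8333

This is the expected (average) value of X.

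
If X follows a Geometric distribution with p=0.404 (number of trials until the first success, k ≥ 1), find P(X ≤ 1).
0.404000

We have X ~ Geometric(p=0.404) (number of trials until the first success, k ≥ 1).

The CDF gives us P(X ≤ k).

Using the CDF:
P(X ≤ 1) = 0.404000

This means there's approximately a 40.4% chance that X is at most 1.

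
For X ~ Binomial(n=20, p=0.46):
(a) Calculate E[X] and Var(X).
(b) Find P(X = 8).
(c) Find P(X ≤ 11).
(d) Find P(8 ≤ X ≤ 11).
(a) E[X] = 9.2000, Var(X) = 4.9680
(b) P(X = 8) = 0.155258
(c) P(X ≤ 11) = 0.848876
(d) P(8 ≤ X ≤ 11) = 0.624804

We have X ~ Binomial(n=20, p=0.46).

(a) Moments:
E[X] = 9.2000
Var(X) = 4.9680
σ = √Var(X) = 2.2289

(b) Point probability using PMF:
P(X = 8) = 0.155258

(c) Cumulative probability using CDF:
P(X ≤ 11) = F(11) = 0.848876

(d) Range probability:
P(8 ≤ X ≤ 11) = P(X ≤ 11) - P(X ≤ 7)
                   = F(11) - F(7)
                   = 0.848876 - 0.224071
                   = 0.624804

This means approximately 62.5% of outcomes fall in the interval [8, 11].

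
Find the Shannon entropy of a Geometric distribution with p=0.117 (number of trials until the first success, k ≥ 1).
3.0847 nats

We have X ~ Geometric(p=0.117) (number of trials until the first success, k ≥ 1).

The Shannon entropy measures the uncertainty or information content of the distribution.

For a Geometric distribution with p=0.117 (number of trials until the first success, k ≥ 1):
H(X) = 3.0847 nats

(In bits, this would be 4.4502 bits.)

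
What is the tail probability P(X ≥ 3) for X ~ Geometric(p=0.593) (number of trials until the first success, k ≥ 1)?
0.165649

We have X ~ Geometric(p=0.593) (number of trials until the first success, k ≥ 1).

For discrete distributions, P(X ≥ 3) = 1 - P(X ≤ 2).

P(X ≤ 2) = 0.834351
P(X ≥ 3) = 1 - 0.834351 = 0.165649

So there's approximately a 16.6% chance that X is at least 3.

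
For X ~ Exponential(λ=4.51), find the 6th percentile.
0.0137

We have X ~ Exponential(λ=4.51).

We want to find x such that P(X ≤ x) = 0.06.

This is the 6th percentile, which means 6% of values fall below this point.

Using the inverse CDF (quantile function):
x = F⁻¹(0.06) = 0.0137

Verification: P(X ≤ 0.0137) = 0.06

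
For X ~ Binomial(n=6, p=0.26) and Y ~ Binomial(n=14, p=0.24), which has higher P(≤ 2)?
X has higher probability (P(X ≤ 2) = 0.8144 > P(Y ≤ 2) = 0.3109)

Compute P(≤ 2) for each distribution:

X ~ Binomial(n=6, p=0.26):
P(X ≤ 2) = 0.8144

Y ~ Binomial(n=14, p=0.24):
P(Y ≤ 2) = 0.3109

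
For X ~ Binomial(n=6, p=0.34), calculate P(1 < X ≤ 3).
0.555017

We have X ~ Binomial(n=6, p=0.34).

To find P(1 < X ≤ 3), we use:
P(1 < X ≤ 3) = P(X ≤ 3) - P(X ≤ 1)
                 = F(3) - F(1)
                 = 0.893147 - 0.338130
                 = 0.555017

So there's approximately a 55.5% chance that X falls in this range.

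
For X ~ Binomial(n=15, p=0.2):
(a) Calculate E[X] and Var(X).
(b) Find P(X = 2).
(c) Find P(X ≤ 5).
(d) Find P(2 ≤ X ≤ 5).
(a) E[X] = 3.0000, Var(X) = 2.4000
(b) P(X = 2) = 0.230897
(c) P(X ≤ 5) = 0.938949
(d) P(2 ≤ X ≤ 5) = 0.771823

We have X ~ Binomial(n=15, p=0.2).

(a) Moments:
E[X] = 3.0000
Var(X) = 2.4000
σ = √Var(X) = 1.5492

(b) Point probability using PMF:
P(X = 2) = 0.230897

(c) Cumulative probability using CDF:
P(X ≤ 5) = F(5) = 0.938949

(d) Range probability:
P(2 ≤ X ≤ 5) = P(X ≤ 5) - P(X ≤ 1)
                   = F(5) - F(1)
                   = 0.938949 - 0.167126
                   = 0.771823

This means approximately 77.2% of outcomes fall in the interval [2, 5].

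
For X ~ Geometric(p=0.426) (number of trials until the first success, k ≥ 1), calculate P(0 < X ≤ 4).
0.891446

We have X ~ Geometric(p=0.426) (number of trials until the first success, k ≥ 1).

To find P(0 < X ≤ 4), we use:
P(0 < X ≤ 4) = P(X ≤ 4) - P(X ≤ 0)
                 = F(4) - F(0)
                 = 0.891446 - 0.000000
                 = 0.891446

So there's approximately a 89.1% chance that X falls in this range.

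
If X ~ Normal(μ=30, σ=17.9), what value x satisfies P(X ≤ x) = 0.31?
21.1243

We have X ~ Normal(μ=30, σ=17.9).

We want to find x such that P(X ≤ x) = 0.31.

This is the 31st percentile, which means 31% of values fall below this point.

Using the inverse CDF (quantile function):
x = F⁻¹(0.31) = 21.1243

Verification: P(X ≤ 21.1243) = 0.31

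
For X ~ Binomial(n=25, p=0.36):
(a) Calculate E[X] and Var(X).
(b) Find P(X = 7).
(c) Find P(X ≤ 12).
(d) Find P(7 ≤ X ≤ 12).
(a) E[X] = 9.0000, Var(X) = 5.7600
(b) P(X = 7) = 0.122245
(c) P(X ≤ 12) = 0.925507
(d) P(7 ≤ X ≤ 12) = 0.777250

We have X ~ Binomial(n=25, p=0.36).

(a) Moments:
E[X] = 9.0000
Var(X) = 5.7600
σ = √Var(X) = 2.4000

(b) Point probability using PMF:
P(X = 7) = 0.122245

(c) Cumulative probability using CDF:
P(X ≤ 12) = F(12) = 0.925507

(d) Range probability:
P(7 ≤ X ≤ 12) = P(X ≤ 12) - P(X ≤ 6)
                   = F(12) - F(6)
                   = 0.925507 - 0.148257
                   = 0.777250

This means approximately 77.7% of outcomes fall in the interval [7, 12].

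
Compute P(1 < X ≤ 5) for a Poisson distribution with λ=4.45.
0.647799

We have X ~ Poisson(λ=4.45).

To find P(1 < X ≤ 5), we use:
P(1 < X ≤ 5) = P(X ≤ 5) - P(X ≤ 1)
                 = F(5) - F(1)
                 = 0.711447 - 0.063648
                 = 0.647799

So there's approximately a 64.8% chance that X falls in this range.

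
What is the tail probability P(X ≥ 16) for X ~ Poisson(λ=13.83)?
0.313931

We have X ~ Poisson(λ=13.83).

For discrete distributions, P(X ≥ 16) = 1 - P(X ≤ 15).

P(X ≤ 15) = 0.686069
P(X ≥ 16) = 1 - 0.686069 = 0.313931

So there's approximately a 31.4% chance that X is at least 16.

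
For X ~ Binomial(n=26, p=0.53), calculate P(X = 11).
0.086391

We have X ~ Binomial(n=26, p=0.53).

For a Binomial distribution, the PMF gives us the probability of each outcome.

Using the PMF formula:
P(X = 11) = 0.086391

Rounded to 4 decimal places: 0.0864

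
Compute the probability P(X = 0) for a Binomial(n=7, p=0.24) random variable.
0.146452

We have X ~ Binomial(n=7, p=0.24).

For a Binomial distribution, the PMF gives us the probability of each outcome.

Using the PMF formula:
P(X = 0) = 0.146452

Rounded to 4 decimal places: 0.1465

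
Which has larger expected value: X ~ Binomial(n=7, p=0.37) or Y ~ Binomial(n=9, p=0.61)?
Y has larger mean (5.4900 > 2.5900)

Compute the expected value for each distribution:

X ~ Binomial(n=7, p=0.37):
E[X] = 2.5900

Y ~ Binomial(n=9, p=0.61):
E[Y] = 5.4900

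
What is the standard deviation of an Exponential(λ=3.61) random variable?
0.2770

We have X ~ Exponential(λ=3.61).

For an Exponential distribution with λ=3.61:
σ = √Var(X) = 0.2770

The standard deviation is the square root of the variance.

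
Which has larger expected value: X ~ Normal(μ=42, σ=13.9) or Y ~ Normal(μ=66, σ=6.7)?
Y has larger mean (66.0000 > 42.0000)

Compute the expected value for each distribution:

X ~ Normal(μ=42, σ=13.9):
E[X] = 42.0000

Y ~ Normal(μ=66, σ=6.7):
E[Y] = 66.0000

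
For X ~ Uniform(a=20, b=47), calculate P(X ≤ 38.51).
0.685556

We have X ~ Uniform(a=20, b=47).

The CDF gives us P(X ≤ k).

Using the CDF:
P(X ≤ 38.51) = 0.685556

This means there's approximately a 68.6% chance that X is at most 38.51.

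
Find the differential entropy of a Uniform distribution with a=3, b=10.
1.9459 nats

We have X ~ Uniform(a=3, b=10).

The differential entropy measures the uncertainty or information content of the distribution.

For a Uniform distribution with a=3, b=10:
h(X) = 1.9459 nats

(In bits, this would be 2.8074 bits.)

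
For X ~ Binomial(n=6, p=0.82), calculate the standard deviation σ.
0.9411

We have X ~ Binomial(n=6, p=0.82).

For a Binomial distribution with n=6, p=0.82:
σ = √Var(X) = 0.9411

The standard deviation is the square root of the variance.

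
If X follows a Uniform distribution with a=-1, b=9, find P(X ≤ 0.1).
0.110000

We have X ~ Uniform(a=-1, b=9).

The CDF gives us P(X ≤ k).

Using the CDF:
P(X ≤ 0.1) = 0.110000

This means there's approximately a 11.0% chance that X is at most 0.1.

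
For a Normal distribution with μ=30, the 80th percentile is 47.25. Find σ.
σ = 20.4962

For X ~ Normal(μ, σ), the p-th percentile satisfies x = μ + z_p × σ,
where z_p = Φ⁻¹(p) is the standard normal quantile.

Step 1: z_{0.8} = Φ⁻¹(0.8) = 0.8416

Step 2: Solve for σ:
47.25 = 30 + 0.8416 × σ
σ = (47.25 - 30) / 0.8416
σ = 17.25 / 0.8416
σ = 20.4962

Verification: μ + z × σ = 30 + 0.8416 × 20.4962 = 47.25 ✓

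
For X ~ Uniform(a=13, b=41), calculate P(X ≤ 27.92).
0.532857

We have X ~ Uniform(a=13, b=41).

The CDF gives us P(X ≤ k).

Using the CDF:
P(X ≤ 27.92) = 0.532857

This means there's approximately a 53.3% chance that X is at most 27.92.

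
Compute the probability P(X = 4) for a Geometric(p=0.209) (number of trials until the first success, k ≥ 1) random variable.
0.103437

We have X ~ Geometric(p=0.209) (number of trials until the first success, k ≥ 1).

For a Geometric distribution, the PMF gives us the probability of each outcome.

Using the PMF formula:
P(X = 4) = 0.103437

Rounded to 4 decimal places: 0.1034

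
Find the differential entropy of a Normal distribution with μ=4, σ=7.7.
3.4602 nats

We have X ~ Normal(μ=4, σ=7.7).

The differential entropy measures the uncertainty or information content of the distribution.

For a Normal distribution with μ=4, σ=7.7:
h(X) = 3.4602 nats

(In bits, this would be 4.9920 bits.)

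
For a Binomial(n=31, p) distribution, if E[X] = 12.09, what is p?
p = 0.39

For a Binomial(n, p) distribution:
E[X] = n × p

Given n = 31 and E[X] = 12.09:
12.09 = 31 × p
p = 12.09 / 31 = 0.39

Verification: Binomial(31, 0.39) has E[X] = 12.09 ✓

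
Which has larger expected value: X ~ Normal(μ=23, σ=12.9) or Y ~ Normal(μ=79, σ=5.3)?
Y has larger mean (79.0000 > 23.0000)

Compute the expected value for each distribution:

X ~ Normal(μ=23, σ=12.9):
E[X] = 23.0000

Y ~ Normal(μ=79, σ=5.3):
E[Y] = 79.0000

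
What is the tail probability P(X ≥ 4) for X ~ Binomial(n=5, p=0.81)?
0.757622

We have X ~ Binomial(n=5, p=0.81).

For discrete distributions, P(X ≥ 4) = 1 - P(X ≤ 3).

P(X ≤ 3) = 0.242378
P(X ≥ 4) = 1 - 0.242378 = 0.757622

So there's approximately a 75.8% chance that X is at least 4.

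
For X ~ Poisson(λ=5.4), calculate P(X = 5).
0.172821

We have X ~ Poisson(λ=5.4).

For a Poisson distribution, the PMF gives us the probability of each outcome.

Using the PMF formula:
P(X = 5) = 0.172821

Rounded to 4 decimal places: 0.1728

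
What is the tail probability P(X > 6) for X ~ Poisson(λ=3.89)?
0.099530

We have X ~ Poisson(λ=3.89).

P(X > 6) = 1 - P(X ≤ 6)
                = 1 - F(6)
                = 1 - 0.900470
                = 0.099530

So there's approximately a 10.0% chance that X exceeds 6.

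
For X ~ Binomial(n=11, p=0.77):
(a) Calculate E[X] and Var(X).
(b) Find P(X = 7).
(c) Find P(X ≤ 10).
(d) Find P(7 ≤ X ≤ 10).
(a) E[X] = 8.4700, Var(X) = 1.9481
(b) P(X = 7) = 0.148204
(c) P(X ≤ 10) = 0.943585
(d) P(7 ≤ X ≤ 10) = 0.858494

We have X ~ Binomial(n=11, p=0.77).

(a) Moments:
E[X] = 8.4700
Var(X) = 1.9481
σ = √Var(X) = 1.3957

(b) Point probability using PMF:
P(X = 7) = 0.148204

(c) Cumulative probability using CDF:
P(X ≤ 10) = F(10) = 0.943585

(d) Range probability:
P(7 ≤ X ≤ 10) = P(X ≤ 10) - P(X ≤ 6)
                   = F(10) - F(6)
                   = 0.943585 - 0.085091
                   = 0.858494

This means approximately 85.8% of outcomes fall in the interval [7, 10].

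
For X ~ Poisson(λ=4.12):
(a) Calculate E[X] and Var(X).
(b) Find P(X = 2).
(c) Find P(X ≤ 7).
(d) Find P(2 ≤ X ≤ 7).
(a) E[X] = 4.1200, Var(X) = 4.1200
(b) P(X = 2) = 0.137870
(c) P(X ≤ 7) = 0.941398
(d) P(2 ≤ X ≤ 7) = 0.858226

We have X ~ Poisson(λ=4.12).

(a) Moments:
E[X] = 4.1200
Var(X) = 4.1200
σ = √Var(X) = 2.0298

(b) Point probability using PMF:
P(X = 2) = 0.137870

(c) Cumulative probability using CDF:
P(X ≤ 7) = F(7) = 0.941398

(d) Range probability:
P(2 ≤ X ≤ 7) = P(X ≤ 7) - P(X ≤ 1)
                   = F(7) - F(1)
                   = 0.941398 - 0.083172
                   = 0.858226

This means approximately 85.8% of outcomes fall in the interval [2, 7].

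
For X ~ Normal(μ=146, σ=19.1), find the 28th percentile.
134.8677

We have X ~ Normal(μ=146, σ=19.1).

We want to find x such that P(X ≤ x) = 0.28.

This is the 28th percentile, which means 28% of values fall below this point.

Using the inverse CDF (quantile function):
x = F⁻¹(0.28) = 134.8677

Verification: P(X ≤ 134.8677) = 0.28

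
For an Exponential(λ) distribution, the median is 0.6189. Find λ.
λ = 1.1200

For X ~ Exponential(λ), the CDF is F(x) = 1 - e^(-λx).
The median m satisfies F(m) = 0.5:
1 - e^(-λm) = 0.5
e^(-λm) = 0.5
λm = ln(2)
m = ln(2) / λ

Given m = 0.6189:
λ = ln(2) / 0.6189 = 0.693147 / 0.6189 = 1.1200

Verification: ln(2) / 1.1200 = 0.6189 ✓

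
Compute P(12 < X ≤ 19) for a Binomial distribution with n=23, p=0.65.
0.839426

We have X ~ Binomial(n=23, p=0.65).

To find P(12 < X ≤ 19), we use:
P(12 < X ≤ 19) = P(X ≤ 19) - P(X ≤ 12)
                 = F(19) - F(12)
                 = 0.981920 - 0.142494
                 = 0.839426

So there's approximately a 83.9% chance that X falls in this range.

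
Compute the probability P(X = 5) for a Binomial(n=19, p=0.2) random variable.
0.163650

We have X ~ Binomial(n=19, p=0.2).

For a Binomial distribution, the PMF gives us the probability of each outcome.

Using the PMF formula:
P(X = 5) = 0.163650

Rounded to 4 decimal places: 0.1636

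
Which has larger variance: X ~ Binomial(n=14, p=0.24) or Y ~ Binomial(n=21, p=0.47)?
Y has larger variance (5.2311 > 2.5536)

Compute the variance for each distribution:

X ~ Binomial(n=14, p=0.24):
Var(X) = 2.5536

Y ~ Binomial(n=21, p=0.47):
Var(Y) = 5.2311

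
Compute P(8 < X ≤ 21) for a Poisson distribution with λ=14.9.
0.910384

We have X ~ Poisson(λ=14.9).

To find P(8 < X ≤ 21), we use:
P(8 < X ≤ 21) = P(X ≤ 21) - P(X ≤ 8)
                 = F(21) - F(8)
                 = 0.949821 - 0.039437
                 = 0.910384

So there's approximately a 91.0% chance that X falls in this range.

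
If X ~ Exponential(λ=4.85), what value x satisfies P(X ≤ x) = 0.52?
0.1513

We have X ~ Exponential(λ=4.85).

We want to find x such that P(X ≤ x) = 0.52.

This is the 52nd percentile, which means 52% of values fall below this point.

Using the inverse CDF (quantile function):
x = F⁻¹(0.52) = 0.1513

Verification: P(X ≤ 0.1513) = 0.52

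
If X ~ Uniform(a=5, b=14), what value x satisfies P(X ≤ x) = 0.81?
12.2900

We have X ~ Uniform(a=5, b=14).

We want to find x such that P(X ≤ x) = 0.81.

This is the 81st percentile, which means 81% of values fall below this point.

Using the inverse CDF (quantile function):
x = F⁻¹(0.81) = 12.2900

Verification: P(X ≤ 12.2900) = 0.81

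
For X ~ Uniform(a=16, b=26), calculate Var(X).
8.3333

We have X ~ Uniform(a=16, b=26).

For a Uniform distribution with a=16, b=26:
Var(X) = 8.3333

The variance measures the spread of the distribution around the mean.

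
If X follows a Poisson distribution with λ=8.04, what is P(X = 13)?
0.030361

We have X ~ Poisson(λ=8.04).

For a Poisson distribution, the PMF gives us the probability of each outcome.

Using the PMF formula:
P(X = 13) = 0.030361

Rounded to 4 decimal places: 0.0304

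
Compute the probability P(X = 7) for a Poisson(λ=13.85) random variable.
0.018739

We have X ~ Poisson(λ=13.85).

For a Poisson distribution, the PMF gives us the probability of each outcome.

Using the PMF formula:
P(X = 7) = 0.018739

Rounded to 4 decimal places: 0.0187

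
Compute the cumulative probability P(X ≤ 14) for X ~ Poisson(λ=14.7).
0.496664

We have X ~ Poisson(λ=14.7).

The CDF gives us P(X ≤ k).

Using the CDF:
P(X ≤ 14) = 0.496664

This means there's approximately a 49.7% chance that X is at most 14.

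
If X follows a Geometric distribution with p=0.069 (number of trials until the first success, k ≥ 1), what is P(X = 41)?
0.003952

We have X ~ Geometric(p=0.069) (number of trials until the first success, k ≥ 1).

For a Geometric distribution, the PMF gives us the probability of each outcome.

Using the PMF formula:
P(X = 41) = 0.003952

Rounded to 4 decimal places: 0.0040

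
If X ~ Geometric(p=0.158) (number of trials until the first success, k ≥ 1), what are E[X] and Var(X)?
E[X] = 6.3291, Var(X) = 33.7286

We have X ~ Geometric(p=0.158) (number of trials until the first success, k ≥ 1).

For a Geometric distribution with p=0.158 (number of trials until the first success, k ≥ 1):

Expected value:
E[X] = 6.3291

Variance:
Var(X) = 33.7286

Standard deviation:
σ = √Var(X) = 5.8076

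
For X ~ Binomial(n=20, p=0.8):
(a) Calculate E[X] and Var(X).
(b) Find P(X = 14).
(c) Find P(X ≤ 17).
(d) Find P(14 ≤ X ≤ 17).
(a) E[X] = 16.0000, Var(X) = 3.2000
(b) P(X = 14) = 0.109100
(c) P(X ≤ 17) = 0.793915
(d) P(14 ≤ X ≤ 17) = 0.707223

We have X ~ Binomial(n=20, p=0.8).

(a) Moments:
E[X] = 16.0000
Var(X) = 3.2000
σ = √Var(X) = 1.7889

(b) Point probability using PMF:
P(X = 14) = 0.109100

(c) Cumulative probability using CDF:
P(X ≤ 17) = F(17) = 0.793915

(d) Range probability:
P(14 ≤ X ≤ 17) = P(X ≤ 17) - P(X ≤ 13)
                   = F(17) - F(13)
                   = 0.793915 - 0.086693
                   = 0.707223

This means approximately 70.7% of outcomes fall in the interval [14, 17].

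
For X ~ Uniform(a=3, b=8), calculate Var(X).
2.0833

We have X ~ Uniform(a=3, b=8).

For a Uniform distribution with a=3, b=8:
Var(X) = 2.0833

The variance measures the spread of the distribution around the mean.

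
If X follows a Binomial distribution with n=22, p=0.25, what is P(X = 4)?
0.161093

We have X ~ Binomial(n=22, p=0.25).

For a Binomial distribution, the PMF gives us the probability of each outcome.

Using the PMF formula:
P(X = 4) = 0.161093

Rounded to 4 decimal places: 0.1611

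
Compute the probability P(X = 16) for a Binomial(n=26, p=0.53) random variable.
0.108300

We have X ~ Binomial(n=26, p=0.53).

For a Binomial distribution, the PMF gives us the probability of each outcome.

Using the PMF formula:
P(X = 16) = 0.108300

Rounded to 4 decimal places: 0.1083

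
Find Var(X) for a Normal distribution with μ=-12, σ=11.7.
136.8900

We have X ~ Normal(μ=-12, σ=11.7).

For a Normal distribution with μ=-12, σ=11.7:
Var(X) = 136.8900

The variance measures the spread of the distribution around the mean.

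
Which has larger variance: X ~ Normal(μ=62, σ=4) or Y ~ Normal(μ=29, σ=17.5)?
Y has larger variance (306.2500 > 16.0000)

Compute the variance for each distribution:

X ~ Normal(μ=62, σ=4):
Var(X) = 16.0000

Y ~ Normal(μ=29, σ=17.5):
Var(Y) = 306.2500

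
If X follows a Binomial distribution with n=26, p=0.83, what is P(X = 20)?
0.133788

We have X ~ Binomial(n=26, p=0.83).

For a Binomial distribution, the PMF gives us the probability of each outcome.

Using the PMF formula:
P(X = 20) = 0.133788

Rounded to 4 decimal places: 0.1338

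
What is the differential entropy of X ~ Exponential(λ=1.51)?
0.5879 nats

We have X ~ Exponential(λ=1.51).

The differential entropy measures the uncertainty or information content of the distribution.

For an Exponential distribution with λ=1.51:
h(X) = 0.5879 nats

(In bits, this would be 0.8481 bits.)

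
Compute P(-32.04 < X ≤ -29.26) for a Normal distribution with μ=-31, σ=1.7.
0.576624

We have X ~ Normal(μ=-31, σ=1.7).

To find P(-32.04 < X ≤ -29.26), we use:
P(-32.04 < X ≤ -29.26) = P(X ≤ -29.26) - P(X ≤ -32.04)
                 = F(-29.26) - F(-32.04)
                 = 0.846971 - 0.270347
                 = 0.576624

So there's approximately a 57.7% chance that X falls in this range.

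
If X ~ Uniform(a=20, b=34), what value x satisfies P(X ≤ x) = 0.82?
31.4800

We have X ~ Uniform(a=20, b=34).

We want to find x such that P(X ≤ x) = 0.82.

This is the 82nd percentile, which means 82% of values fall below this point.

Using the inverse CDF (quantile function):
x = F⁻¹(0.82) = 31.4800

Verification: P(X ≤ 31.4800) = 0.82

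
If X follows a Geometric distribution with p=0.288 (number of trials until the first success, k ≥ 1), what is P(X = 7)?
0.037521

We have X ~ Geometric(p=0.288) (number of trials until the first success, k ≥ 1).

For a Geometric distribution, the PMF gives us the probability of each outcome.

Using the PMF formula:
P(X = 7) = 0.037521

Rounded to 4 decimal places: 0.0375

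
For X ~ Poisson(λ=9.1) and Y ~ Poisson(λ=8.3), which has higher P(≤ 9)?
Y has higher probability (P(Y ≤ 9) = 0.6788 > P(X ≤ 9) = 0.5742)

Compute P(≤ 9) for each distribution:

X ~ Poisson(λ=9.1):
P(X ≤ 9) = 0.5742

Y ~ Poisson(λ=8.3):
P(Y ≤ 9) = 0.6788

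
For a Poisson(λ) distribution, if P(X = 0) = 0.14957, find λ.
λ = 1.9000

For a Poisson(λ) distribution, the PMF at 0 is:
P(X = 0) = λ^0 e^(-λ) / 0! = e^(-λ)

Given P(X = 0) = 0.14957:
e^(-λ) = 0.14957
-λ = ln(0.14957)
λ = -ln(0.14957) = 1.9000

Verification: e^(-1.9000) = 0.14957 ✓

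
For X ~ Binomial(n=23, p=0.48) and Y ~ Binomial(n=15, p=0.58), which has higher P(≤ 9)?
Y has higher probability (P(Y ≤ 9) = 0.6570 > P(X ≤ 9) = 0.2612)

Compute P(≤ 9) for each distribution:

X ~ Binomial(n=23, p=0.48):
P(X ≤ 9) = 0.2612

Y ~ Binomial(n=15, p=0.58):
P(Y ≤ 9) = 0.6570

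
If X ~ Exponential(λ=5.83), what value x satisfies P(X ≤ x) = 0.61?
0.1615

We have X ~ Exponential(λ=5.83).

We want to find x such that P(X ≤ x) = 0.61.

This is the 61st percentile, which means 61% of values fall below this point.

Using the inverse CDF (quantile function):
x = F⁻¹(0.61) = 0.1615

Verification: P(X ≤ 0.1615) = 0.61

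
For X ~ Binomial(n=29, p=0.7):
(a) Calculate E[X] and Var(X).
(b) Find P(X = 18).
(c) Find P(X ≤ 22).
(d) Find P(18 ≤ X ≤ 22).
(a) E[X] = 20.3000, Var(X) = 6.0900
(b) P(X = 18) = 0.099802
(c) P(X ≤ 22) = 0.812044
(d) P(18 ≤ X ≤ 22) = 0.682663

We have X ~ Binomial(n=29, p=0.7).

(a) Moments:
E[X] = 20.3000
Var(X) = 6.0900
σ = √Var(X) = 2.4678

(b) Point probability using PMF:
P(X = 18) = 0.099802

(c) Cumulative probability using CDF:
P(X ≤ 22) = F(22) = 0.812044

(d) Range probability:
P(18 ≤ X ≤ 22) = P(X ≤ 22) - P(X ≤ 17)
                   = F(22) - F(17)
                   = 0.812044 - 0.129381
                   = 0.682663

This means approximately 68.3% of outcomes fall in the interval [18, 22].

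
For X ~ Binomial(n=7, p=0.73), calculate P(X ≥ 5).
0.713862

We have X ~ Binomial(n=7, p=0.73).

For discrete distributions, P(X ≥ 5) = 1 - P(X ≤ 4).

P(X ≤ 4) = 0.286138
P(X ≥ 5) = 1 - 0.286138 = 0.713862

So there's approximately a 71.4% chance that X is at least 5.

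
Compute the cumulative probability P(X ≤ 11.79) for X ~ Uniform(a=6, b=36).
0.193000

We have X ~ Uniform(a=6, b=36).

The CDF gives us P(X ≤ k).

Using the CDF:
P(X ≤ 11.79) = 0.193000

This means there's approximately a 19.3% chance that X is at most 11.79.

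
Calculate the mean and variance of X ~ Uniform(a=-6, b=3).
E[X] = -1.5000, Var(X) = 6.7500

We have X ~ Uniform(a=-6, b=3).

For a Uniform distribution with a=-6, b=3:

Expected value:
E[X] = -1.5000

Variance:
Var(X) = 6.7500

Standard deviation:
σ = √Var(X) = 2.5981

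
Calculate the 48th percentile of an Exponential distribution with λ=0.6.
1.0899

We have X ~ Exponential(λ=0.6).

We want to find x such that P(X ≤ x) = 0.48.

This is the 48th percentile, which means 48% of values fall below this point.

Using the inverse CDF (quantile function):
x = F⁻¹(0.48) = 1.0899

Verification: P(X ≤ 1.0899) = 0.48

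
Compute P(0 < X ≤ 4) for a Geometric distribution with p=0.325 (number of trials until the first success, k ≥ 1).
0.792406

We have X ~ Geometric(p=0.325) (number of trials until the first success, k ≥ 1).

To find P(0 < X ≤ 4), we use:
P(0 < X ≤ 4) = P(X ≤ 4) - P(X ≤ 0)
                 = F(4) - F(0)
                 = 0.792406 - 0.000000
                 = 0.792406

So there's approximately a 79.2% chance that X falls in this range.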